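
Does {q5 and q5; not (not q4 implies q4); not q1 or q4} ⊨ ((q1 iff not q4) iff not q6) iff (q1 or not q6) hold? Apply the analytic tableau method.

No

Initial set: {(q5 and q5); not (not q4 implies q4); (not q1 or q4); not (((q1 iff not q4) iff not q6) iff (q1 or not q6))}.
(q5 and q5): α-rule — add q5, q5.
not (not q4 implies q4): α-rule — add not q4, not q4.
(not q1 or q4): β-rule — branch into not q1  //  q4.
  branch 1 (add not q1):
    not (((q1 iff not q4) iff not q6) iff (q1 or not q6)): β-rule — branch into ((q1 iff not q4) iff not q6), not (q1 or not q6)  //  not ((q1 iff not q4) iff not q6), (q1 or not q6).
      branch 1.1 (add ((q1 iff not q4) iff not q6), not (q1 or not q6)):
        not (q1 or not q6): α-rule — add not q1, not not q6.
        ((q1 iff not q4) iff not q6): β-rule — branch into (q1 iff not q4), not q6  //  not (q1 iff not q4), not not q6.
          branch 1.1.1 (add (q1 iff not q4), not q6):
            × closes — contains both q6 and not q6.
          branch 1.1.2 (add not (q1 iff not q4), not not q6):
            not (q1 iff not q4): β-rule — branch into q1, not not q4  //  not q1, not q4.
              branch 1.1.2.1 (add q1, not not q4):
                × closes — contains both q1 and not q1.
              branch 1.1.2.2 (add not q1, not q4):
                ○ open, literals {q1=0, q4=0, q5=1, q6=1}.
      branch 1.2 (add not ((q1 iff not q4) iff not q6), (q1 or not q6)):
        not ((q1 iff not q4) iff not q6): β-rule — branch into (q1 iff not q4), not not q6  //  not (q1 iff not q4), not q6.
          branch 1.2.1 (add (q1 iff not q4), not not q6):
            (q1 or not q6): β-rule — branch into q1  //  not q6.
              branch 1.2.1.1 (add q1):
                × closes — contains both q1 and not q1.
              branch 1.2.1.2 (add not q6):
                × closes — contains both q6 and not q6.
          branch 1.2.2 (add not (q1 iff not q4), not q6):
            (q1 or not q6): β-rule — branch into q1  //  not q6.
              branch 1.2.2.1 (add q1):
                × closes — contains both q1 and not q1.
              branch 1.2.2.2 (add not q6):
                not (q1 iff not q4): β-rule — branch into q1, not not q4  //  not q1, not q4.
                  branch 1.2.2.2.1 (add q1, not not q4):
                    × closes — contains both q1 and not q1.
                  branch 1.2.2.2.2 (add not q1, not q4):
                    ○ open, literals {q1=0, q4=0, q5=1, q6=0}.
  branch 2 (add q4):
    × closes — contains both q4 and not q4.
7 branches closed, 2 open.
An open branch gives a countermodel: q1=0, q4=0, q5=1, q6=1 (unmentioned atoms arbitrary); the premises hold there but the conclusion fails.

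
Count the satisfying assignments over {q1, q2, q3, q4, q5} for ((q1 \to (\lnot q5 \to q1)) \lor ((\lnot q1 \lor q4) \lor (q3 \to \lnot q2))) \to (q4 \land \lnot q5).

8

Initial set: {T (((q1 \to (\lnot q5 \to q1)) \lor ((\lnot q1 \lor q4) \lor (q3 \to \lnot q2))) \to (q4 \land \lnot q5))}.
T (((q1 \to (\lnot q5 \to q1)) \lor ((\lnot q1 \lor q4) \lor (q3 \to \lnot q2))) \to (q4 \land \lnot q5)): β-rule — branch into F ((q1 \to (\lnot q5 \to q1)) \lor ((\lnot q1 \lor q4) \lor (q3 \to \lnot q2)))  //  T (q4 \land \lnot q5).
  branch 1 (add F ((q1 \to (\lnot q5 \to q1)) \lor ((\lnot q1 \lor q4) \lor (q3 \to \lnot q2)))):
    F ((q1 \to (\lnot q5 \to q1)) \lor ((\lnot q1 \lor q4) \lor (q3 \to \lnot q2))): α-rule — add F (q1 \to (\lnot q5 \to q1)), F ((\lnot q1 \lor q4) \lor (q3 \to \lnot q2)).
    F (q1 \to (\lnot q5 \to q1)): α-rule — add T q1, F (\lnot q5 \to q1).
    F ((\lnot q1 \lor q4) \lor (q3 \to \lnot q2)): α-rule — add F (\lnot q1 \lor q4), F (q3 \to \lnot q2).
    F (\lnot q5 \to q1): α-rule — add T \lnot q5, F q1.
    × closes — contains both q1 and \lnot q1.
  branch 2 (add T (q4 \land \lnot q5)):
    T (q4 \land \lnot q5): α-rule — add T q4, T \lnot q5.
    ○ open, literals {q4=true, q5=false}.
1 branch closed, 1 open.
Each open branch fixes some atoms; the unmentioned ones are free. Counting distinct full assignments: branch {q4=true, q5=false} (q1, q2, q3) contributes 8 new. Total: 8.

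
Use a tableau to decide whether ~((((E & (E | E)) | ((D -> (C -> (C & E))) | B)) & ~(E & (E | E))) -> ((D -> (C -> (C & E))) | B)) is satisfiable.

Unsatisfiable

Initial set: {~((((E & (E | E)) | ((D -> (C -> (C & E))) | B)) & ~(E & (E | E))) -> ((D -> (C -> (C & E))) | B))}.
~((((E & (E | E)) | ((D -> (C -> (C & E))) | B)) & ~(E & (E | E))) -> ((D -> (C -> (C & E))) | B)): α-rule — add (((E & (E | E)) | ((D -> (C -> (C & E))) | B)) & ~(E & (E | E))), ~((D -> (C -> (C & E))) | B).
(((E & (E | E)) | ((D -> (C -> (C & E))) | B)) & ~(E & (E | E))): α-rule — add ((E & (E | E)) | ((D -> (C -> (C & E))) | B)), ~(E & (E | E)).
~((D -> (C -> (C & E))) | B): α-rule — add ~(D -> (C -> (C & E))), ~B.
~(D -> (C -> (C & E))): α-rule — add D, ~(C -> (C & E)).
~(C -> (C & E)): α-rule — add C, ~(C & E).
((E & (E | E)) | ((D -> (C -> (C & E))) | B)): β-rule — branch into (E & (E | E))  //  ((D -> (C -> (C & E))) | B).
  branch 1 (add (E & (E | E))):
    (E & (E | E)): α-rule — add E, (E | E).
    ~(E & (E | E)): β-rule — branch into ~E  //  ~(E | E).
      branch 1.1 (add ~E):
        × closes — contains both E and ~E.
      branch 1.2 (add ~(E | E)):
        ~(E | E): α-rule — add ~E, ~E.
        × closes — contains both E and ~E.
  branch 2 (add ((D -> (C -> (C & E))) | B)):
    ~(E & (E | E)): β-rule — branch into ~E  //  ~(E | E).
      branch 2.1 (add ~E):
        ~(C & E): β-rule — branch into ~C  //  ~E.
          branch 2.1.1 (add ~C):
            × closes — contains both C and ~C.
          branch 2.1.2 (add ~E):
            ((D -> (C -> (C & E))) | B): β-rule — branch into (D -> (C -> (C & E)))  //  B.
              branch 2.1.2.1 (add (D -> (C -> (C & E)))):
                (D -> (C -> (C & E))): β-rule — branch into ~D  //  (C -> (C & E)).
                  branch 2.1.2.1.1 (add ~D):
                    × closes — contains both D and ~D.
                  branch 2.1.2.1.2 (add (C -> (C & E))):
                    (C -> (C & E)): β-rule — branch into ~C  //  (C & E).
                      branch 2.1.2.1.2.1 (add ~C):
                        × closes — contains both C and ~C.
                      branch 2.1.2.1.2.2 (add (C & E)):
                        (C & E): α-rule — add C, E.
                        × closes — contains both E and ~E.
              branch 2.1.2.2 (add B):
                × closes — contains both B and ~B.
      branch 2.2 (add ~(E | E)):
        ~(E | E): α-rule — add ~E, ~E.
        ~(C & E): β-rule — branch into ~C  //  ~E.
          branch 2.2.1 (add ~C):
            × closes — contains both C and ~C.
          branch 2.2.2 (add ~E):
            ((D -> (C -> (C & E))) | B): β-rule — branch into (D -> (C -> (C & E)))  //  B.
              branch 2.2.2.1 (add (D -> (C -> (C & E)))):
                (D -> (C -> (C & E))): β-rule — branch into ~D  //  (C -> (C & E)).
                  branch 2.2.2.1.1 (add ~D):
                    × closes — contains both D and ~D.
                  branch 2.2.2.1.2 (add (C -> (C & E))):
                    (C -> (C & E)): β-rule — branch into ~C  //  (C & E).
                      branch 2.2.2.1.2.1 (add ~C):
                        × closes — contains both C and ~C.
                      branch 2.2.2.1.2.2 (add (C & E)):
                        (C & E): α-rule — add C, E.
                        × closes — contains both E and ~E.
              branch 2.2.2.2 (add B):
                × closes — contains both B and ~B.
All 12 branches close.
Every branch closed; the formula is unsatisfiable.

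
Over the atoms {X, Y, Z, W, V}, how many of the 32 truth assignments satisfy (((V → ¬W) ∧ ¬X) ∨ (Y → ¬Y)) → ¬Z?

21

Initial set: {T ((((V → ¬W) ∧ ¬X) ∨ (Y → ¬Y)) → ¬Z)}.
T ((((V → ¬W) ∧ ¬X) ∨ (Y → ¬Y)) → ¬Z): β-rule — branch into F (((V → ¬W) ∧ ¬X) ∨ (Y → ¬Y))  //  T ¬Z.
  branch 1 (add F (((V → ¬W) ∧ ¬X) ∨ (Y → ¬Y))):
    F (((V → ¬W) ∧ ¬X) ∨ (Y → ¬Y)): α-rule — add F ((V → ¬W) ∧ ¬X), F (Y → ¬Y).
    F (Y → ¬Y): α-rule — add T Y, F ¬Y.
    F ((V → ¬W) ∧ ¬X): β-rule — branch into F (V → ¬W)  //  F ¬X.
      branch 1.1 (add F (V → ¬W)):
        F (V → ¬W): α-rule — add T V, F ¬W.
        ○ open, literals {V=true, W=true, Y=true}.
      branch 1.2 (add F ¬X):
        ○ open, literals {X=true, Y=true}.
  branch 2 (add T ¬Z):
    ○ open, literals {Z=false}.
0 branches closed, 3 open.
Each open branch fixes some atoms; the unmentioned ones are free. Counting distinct full assignments: branch {V=true, W=true, Y=true} (X, Z) contributes 4 new; branch {X=true, Y=true} (Z, W, V) contributes 6 new; branch {Z=false} (X, Y, W, V) contributes 11 new. Total: 21.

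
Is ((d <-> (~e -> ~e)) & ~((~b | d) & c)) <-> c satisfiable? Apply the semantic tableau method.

Satisfiable

Initial set: {(((d <-> (~e -> ~e)) & ~((~b | d) & c)) <-> c)}.
(((d <-> (~e -> ~e)) & ~((~b | d) & c)) <-> c): β-rule — branch into ((d <-> (~e -> ~e)) & ~((~b | d) & c)), c  //  ~((d <-> (~e -> ~e)) & ~((~b | d) & c)), ~c.
  branch 1 (add ((d <-> (~e -> ~e)) & ~((~b | d) & c)), c):
    ((d <-> (~e -> ~e)) & ~((~b | d) & c)): α-rule — add (d <-> (~e -> ~e)), ~((~b | d) & c).
    (d <-> (~e -> ~e)): β-rule — branch into d, (~e -> ~e)  //  ~d, ~(~e -> ~e).
      branch 1.1 (add d, (~e -> ~e)):
        ~((~b | d) & c): β-rule — branch into ~(~b | d)  //  ~c.
          branch 1.1.1 (add ~(~b | d)):
            ~(~b | d): α-rule — add ~~b, ~d.
            × closes — contains both d and ~d.
          branch 1.1.2 (add ~c):
            × closes — contains both c and ~c.
      branch 1.2 (add ~d, ~(~e -> ~e)):
        ~(~e -> ~e): α-rule — add ~e, ~~e.
        × closes — contains both e and ~e.
  branch 2 (add ~((d <-> (~e -> ~e)) & ~((~b | d) & c)), ~c):
    ~((d <-> (~e -> ~e)) & ~((~b | d) & c)): β-rule — branch into ~(d <-> (~e -> ~e))  //  ~~((~b | d) & c).
      branch 2.1 (add ~(d <-> (~e -> ~e))):
        ~(d <-> (~e -> ~e)): β-rule — branch into d, ~(~e -> ~e)  //  ~d, (~e -> ~e).
          branch 2.1.1 (add d, ~(~e -> ~e)):
            ~(~e -> ~e): α-rule — add ~e, ~~e.
            × closes — contains both e and ~e.
          branch 2.1.2 (add ~d, (~e -> ~e)):
            (~e -> ~e): β-rule — branch into ~~e  //  ~e.
              branch 2.1.2.1 (add ~~e):
                ○ open, literals {c=false, d=false, e=true}.
              branch 2.1.2.2 (add ~e):
                ○ open, literals {c=false, d=false, e=false}.
      branch 2.2 (add ~~((~b | d) & c)):
        ~~((~b | d) & c): α-rule — add (~b | d), c.
        × closes — contains both c and ~c.
5 branches closed, 2 open.
An open branch gives a satisfying assignment: c=false, d=false, e=true.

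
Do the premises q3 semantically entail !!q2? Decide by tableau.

No

Initial set: {T q3; F !!q2}.
F !!q2: drop double negation, giving F q2.
○ open, literals {q2=F, q3=T}.
0 branches closed, 1 open.
An open branch gives a countermodel: q2=F, q3=T (unmentioned atoms arbitrary); the premises hold there but the conclusion fails.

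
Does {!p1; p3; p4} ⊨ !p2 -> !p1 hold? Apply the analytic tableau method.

Initial set: {!p1; p3; p4; !(!p2 -> !p1)}.
!(!p2 -> !p1): α-rule — add !p2, !!p1.
× closes — contains both p1 and !p1.
All 1 branch closes.
Every branch closed, so the premises entail the conclusion.

Yes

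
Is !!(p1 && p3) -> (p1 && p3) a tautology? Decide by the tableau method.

Assume the negation and expand:
Initial set: {F (!!(p1 && p3) -> (p1 && p3))}.
F (!!(p1 && p3) -> (p1 && p3)): α-rule — add T !!(p1 && p3), F (p1 && p3).
T !!(p1 && p3): drop double negation, giving T (p1 && p3).
T (p1 && p3): α-rule — add T p1, T p3.
F (p1 && p3): β-rule — branch into F p1  //  F p3.
  branch 1 (add F p1):
    × closes — contains both p1 and !p1.
  branch 2 (add F p3):
    × closes — contains both p3 and !p3.
All 2 branches close.
Every branch closed, so the negation is unsatisfiable and the formula is valid.

Valid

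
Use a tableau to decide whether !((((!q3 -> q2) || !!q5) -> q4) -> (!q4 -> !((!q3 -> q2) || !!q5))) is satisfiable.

Initial set: {!((((!q3 -> q2) || !!q5) -> q4) -> (!q4 -> !((!q3 -> q2) || !!q5)))}.
!((((!q3 -> q2) || !!q5) -> q4) -> (!q4 -> !((!q3 -> q2) || !!q5))): α-rule — add (((!q3 -> q2) || !!q5) -> q4), !(!q4 -> !((!q3 -> q2) || !!q5)).
!(!q4 -> !((!q3 -> q2) || !!q5)): α-rule — add !q4, !!((!q3 -> q2) || !!q5).
(((!q3 -> q2) || !!q5) -> q4): β-rule — branch into !((!q3 -> q2) || !!q5)  //  q4.
  branch 1 (add !((!q3 -> q2) || !!q5)):
    !((!q3 -> q2) || !!q5): α-rule — add !(!q3 -> q2), !!!q5.
    !(!q3 -> q2): α-rule — add !q3, !q2.
    !!!q5: drop double negation, giving !q5.
    !!((!q3 -> q2) || !!q5): β-rule — branch into (!q3 -> q2)  //  !!q5.
      branch 1.1 (add (!q3 -> q2)):
        (!q3 -> q2): β-rule — branch into !!q3  //  q2.
          branch 1.1.1 (add !!q3):
            × closes — contains both q3 and !q3.
          branch 1.1.2 (add q2):
            × closes — contains both q2 and !q2.
      branch 1.2 (add !!q5):
        !!q5: drop double negation, giving q5.
        × closes — contains both q5 and !q5.
  branch 2 (add q4):
    × closes — contains both q4 and !q4.
All 4 branches close.
Every branch closed; the formula is unsatisfiable.

Unsatisfiable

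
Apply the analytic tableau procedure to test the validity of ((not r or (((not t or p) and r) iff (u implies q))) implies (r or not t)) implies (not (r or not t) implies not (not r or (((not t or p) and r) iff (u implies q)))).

Assume the negation and expand:
Initial set: {F (((not r or (((not t or p) and r) iff (u implies q))) implies (r or not t)) implies (not (r or not t) implies not (not r or (((not t or p) and r) iff (u implies q)))))}.
F (((not r or (((not t or p) and r) iff (u implies q))) implies (r or not t)) implies (not (r or not t) implies not (not r or (((not t or p) and r) iff (u implies q))))): α-rule — add T ((not r or (((not t or p) and r) iff (u implies q))) implies (r or not t)), F (not (r or not t) implies not (not r or (((not t or p) and r) iff (u implies q)))).
F (not (r or not t) implies not (not r or (((not t or p) and r) iff (u implies q)))): α-rule — add T not (r or not t), F not (not r or (((not t or p) and r) iff (u implies q))).
T not (r or not t): α-rule — add F r, F not t.
T ((not r or (((not t or p) and r) iff (u implies q))) implies (r or not t)): β-rule — branch into F (not r or (((not t or p) and r) iff (u implies q)))  //  T (r or not t).
  branch 1 (add F (not r or (((not t or p) and r) iff (u implies q)))):
    F (not r or (((not t or p) and r) iff (u implies q))): α-rule — add F not r, F (((not t or p) and r) iff (u implies q)).
    × closes — contains both r and not r.
  branch 2 (add T (r or not t)):
    F not (not r or (((not t or p) and r) iff (u implies q))): β-rule — branch into T not r  //  T (((not t or p) and r) iff (u implies q)).
      branch 2.1 (add T not r):
        T (r or not t): β-rule — branch into T r  //  T not t.
          branch 2.1.1 (add T r):
            × closes — contains both r and not r.
          branch 2.1.2 (add T not t):
            × closes — contains both t and not t.
      branch 2.2 (add T (((not t or p) and r) iff (u implies q))):
        T (r or not t): β-rule — branch into T r  //  T not t.
          branch 2.2.1 (add T r):
            × closes — contains both r and not r.
          branch 2.2.2 (add T not t):
            × closes — contains both t and not t.
All 5 branches close.
Every branch closed, so the negation is unsatisfiable and the formula is valid.

Valid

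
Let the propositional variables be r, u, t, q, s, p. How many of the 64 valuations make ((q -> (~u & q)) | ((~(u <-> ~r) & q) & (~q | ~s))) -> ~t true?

Initial set: {(((q -> (~u & q)) | ((~(u <-> ~r) & q) & (~q | ~s))) -> ~t)}.
(((q -> (~u & q)) | ((~(u <-> ~r) & q) & (~q | ~s))) -> ~t): β-rule — branch into ~((q -> (~u & q)) | ((~(u <-> ~r) & q) & (~q | ~s)))  //  ~t.
  branch 1 (add ~((q -> (~u & q)) | ((~(u <-> ~r) & q) & (~q | ~s)))):
    ~((q -> (~u & q)) | ((~(u <-> ~r) & q) & (~q | ~s))): α-rule — add ~(q -> (~u & q)), ~((~(u <-> ~r) & q) & (~q | ~s)).
    ~(q -> (~u & q)): α-rule — add q, ~(~u & q).
    ~((~(u <-> ~r) & q) & (~q | ~s)): β-rule — branch into ~(~(u <-> ~r) & q)  //  ~(~q | ~s).
      branch 1.1 (add ~(~(u <-> ~r) & q)):
        ~(~u & q): β-rule — branch into ~~u  //  ~q.
          branch 1.1.1 (add ~~u):
            ~(~(u <-> ~r) & q): β-rule — branch into ~~(u <-> ~r)  //  ~q.
              branch 1.1.1.1 (add ~~(u <-> ~r)):
                ~~(u <-> ~r): β-rule — branch into u, ~r  //  ~u, ~~r.
                  branch 1.1.1.1.1 (add u, ~r):
                    ○ open, literals {q=T, r=F, u=T}.
                  branch 1.1.1.1.2 (add ~u, ~~r):
                    × closes — contains both u and ~u.
              branch 1.1.1.2 (add ~q):
                × closes — contains both q and ~q.
          branch 1.1.2 (add ~q):
            × closes — contains both q and ~q.
      branch 1.2 (add ~(~q | ~s)):
        ~(~q | ~s): α-rule — add ~~q, ~~s.
        ~(~u & q): β-rule — branch into ~~u  //  ~q.
          branch 1.2.1 (add ~~u):
            ○ open, literals {q=T, s=T, u=T}.
          branch 1.2.2 (add ~q):
            × closes — contains both q and ~q.
  branch 2 (add ~t):
    ○ open, literals {t=F}.
4 branches closed, 3 open.
Each open branch fixes some atoms; the unmentioned ones are free. Counting distinct full assignments: branch {q=T, r=F, u=T} (t, s, p) contributes 8 new; branch {q=T, s=T, u=T} (r, t, p) contributes 4 new; branch {t=F} (r, u, q, s, p) contributes 26 new. Total: 38.

38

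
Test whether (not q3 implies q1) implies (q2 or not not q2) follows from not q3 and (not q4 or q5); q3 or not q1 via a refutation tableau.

Initial set: {T (not q3 and (not q4 or q5)); T (q3 or not q1); F ((not q3 implies q1) implies (q2 or not not q2))}.
T (not q3 and (not q4 or q5)): α-rule — add T not q3, T (not q4 or q5).
F ((not q3 implies q1) implies (q2 or not not q2)): α-rule — add T (not q3 implies q1), F (q2 or not not q2).
F (q2 or not not q2): α-rule — add F q2, F not not q2.
F not not q2: drop double negation, giving F q2.
T (q3 or not q1): β-rule — branch into T q3  //  T not q1.
  branch 1 (add T q3):
    × closes — contains both q3 and not q3.
  branch 2 (add T not q1):
    T (not q4 or q5): β-rule — branch into T not q4  //  T q5.
      branch 2.1 (add T not q4):
        T (not q3 implies q1): β-rule — branch into F not q3  //  T q1.
          branch 2.1.1 (add F not q3):
            × closes — contains both q3 and not q3.
          branch 2.1.2 (add T q1):
            × closes — contains both q1 and not q1.
      branch 2.2 (add T q5):
        T (not q3 implies q1): β-rule — branch into F not q3  //  T q1.
          branch 2.2.1 (add F not q3):
            × closes — contains both q3 and not q3.
          branch 2.2.2 (add T q1):
            × closes — contains both q1 and not q1.
All 5 branches close.
Every branch closed, so the premises entail the conclusion.

Yes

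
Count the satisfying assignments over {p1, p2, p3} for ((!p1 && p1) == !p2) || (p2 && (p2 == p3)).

Initial set: {T (((!p1 && p1) == !p2) || (p2 && (p2 == p3)))}.
T (((!p1 && p1) == !p2) || (p2 && (p2 == p3))): β-rule — branch into T ((!p1 && p1) == !p2)  //  T (p2 && (p2 == p3)).
  branch 1 (add T ((!p1 && p1) == !p2)):
    T ((!p1 && p1) == !p2): β-rule — branch into T (!p1 && p1), T !p2  //  F (!p1 && p1), F !p2.
      branch 1.1 (add T (!p1 && p1), T !p2):
        T (!p1 && p1): α-rule — add T !p1, T p1.
        × closes — contains both p1 and !p1.
      branch 1.2 (add F (!p1 && p1), F !p2):
        F (!p1 && p1): β-rule — branch into F !p1  //  F p1.
          branch 1.2.1 (add F !p1):
            ○ open, literals {p1=true, p2=true}.
          branch 1.2.2 (add F p1):
            ○ open, literals {p1=false, p2=true}.
  branch 2 (add T (p2 && (p2 == p3))):
    T (p2 && (p2 == p3)): α-rule — add T p2, T (p2 == p3).
    T (p2 == p3): β-rule — branch into T p2, T p3  //  F p2, F p3.
      branch 2.1 (add T p2, T p3):
        ○ open, literals {p2=true, p3=true}.
      branch 2.2 (add F p2, F p3):
        × closes — contains both p2 and !p2.
2 branches closed, 3 open.
Each open branch fixes some atoms; the unmentioned ones are free. Counting distinct full assignments: branch {p1=true, p2=true} (p3) contributes 2 new; branch {p1=false, p2=true} (p3) contributes 2 new; branch {p2=true, p3=true} (p1) contributes 0 new. Total: 4.

4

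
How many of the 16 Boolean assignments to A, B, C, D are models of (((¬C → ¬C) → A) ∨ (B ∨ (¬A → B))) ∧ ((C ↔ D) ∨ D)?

Initial set: {((((¬C → ¬C) → A) ∨ (B ∨ (¬A → B))) ∧ ((C ↔ D) ∨ D))}.
((((¬C → ¬C) → A) ∨ (B ∨ (¬A → B))) ∧ ((C ↔ D) ∨ D)): α-rule — add (((¬C → ¬C) → A) ∨ (B ∨ (¬A → B))), ((C ↔ D) ∨ D).
(((¬C → ¬C) → A) ∨ (B ∨ (¬A → B))): β-rule — branch into ((¬C → ¬C) → A)  //  (B ∨ (¬A → B)).
  branch 1 (add ((¬C → ¬C) → A)):
    ((C ↔ D) ∨ D): β-rule — branch into (C ↔ D)  //  D.
      branch 1.1 (add (C ↔ D)):
        ((¬C → ¬C) → A): β-rule — branch into ¬(¬C → ¬C)  //  A.
          branch 1.1.1 (add ¬(¬C → ¬C)):
            ¬(¬C → ¬C): α-rule — add ¬C, ¬¬C.
            × closes — contains both C and ¬C.
          branch 1.1.2 (add A):
            (C ↔ D): β-rule — branch into C, D  //  ¬C, ¬D.
              branch 1.1.2.1 (add C, D):
                ○ open, literals {A=T, C=T, D=T}.
              branch 1.1.2.2 (add ¬C, ¬D):
                ○ open, literals {A=T, C=F, D=F}.
      branch 1.2 (add D):
        ((¬C → ¬C) → A): β-rule — branch into ¬(¬C → ¬C)  //  A.
          branch 1.2.1 (add ¬(¬C → ¬C)):
            ¬(¬C → ¬C): α-rule — add ¬C, ¬¬C.
            × closes — contains both C and ¬C.
          branch 1.2.2 (add A):
            ○ open, literals {A=T, D=T}.
  branch 2 (add (B ∨ (¬A → B))):
    ((C ↔ D) ∨ D): β-rule — branch into (C ↔ D)  //  D.
      branch 2.1 (add (C ↔ D)):
        (B ∨ (¬A → B)): β-rule — branch into B  //  (¬A → B).
          branch 2.1.1 (add B):
            (C ↔ D): β-rule — branch into C, D  //  ¬C, ¬D.
              branch 2.1.1.1 (add C, D):
                ○ open, literals {B=T, C=T, D=T}.
              branch 2.1.1.2 (add ¬C, ¬D):
                ○ open, literals {B=T, C=F, D=F}.
          branch 2.1.2 (add (¬A → B)):
            (C ↔ D): β-rule — branch into C, D  //  ¬C, ¬D.
              branch 2.1.2.1 (add C, D):
                (¬A → B): β-rule — branch into ¬¬A  //  B.
                  branch 2.1.2.1.1 (add ¬¬A):
                    ○ open, literals {A=T, C=T, D=T}.
                  branch 2.1.2.1.2 (add B):
                    ○ open, literals {B=T, C=T, D=T}.
              branch 2.1.2.2 (add ¬C, ¬D):
                (¬A → B): β-rule — branch into ¬¬A  //  B.
                  branch 2.1.2.2.1 (add ¬¬A):
                    ○ open, literals {A=T, C=F, D=F}.
                  branch 2.1.2.2.2 (add B):
                    ○ open, literals {B=T, C=F, D=F}.
      branch 2.2 (add D):
        (B ∨ (¬A → B)): β-rule — branch into B  //  (¬A → B).
          branch 2.2.1 (add B):
            ○ open, literals {B=T, D=T}.
          branch 2.2.2 (add (¬A → B)):
            (¬A → B): β-rule — branch into ¬¬A  //  B.
              branch 2.2.2.1 (add ¬¬A):
                ○ open, literals {A=T, D=T}.
              branch 2.2.2.2 (add B):
                ○ open, literals {B=T, D=T}.
2 branches closed, 12 open.
Each open branch fixes some atoms; the unmentioned ones are free. Counting distinct full assignments: branch {A=T, C=T, D=T} (B) contributes 2 new; branch {A=T, C=F, D=F} (B) contributes 2 new; branch {A=T, D=T} (B, C) contributes 2 new; branch {B=T, C=T, D=T} (A) contributes 1 new; branch {B=T, C=F, D=F} (A) contributes 1 new; branch {A=T, C=T, D=T} (B) contributes 0 new; branch {B=T, C=T, D=T} (A) contributes 0 new; branch {A=T, C=F, D=F} (B) contributes 0 new; branch {B=T, C=F, D=F} (A) contributes 0 new; branch {B=T, D=T} (A, C) contributes 1 new; branch {A=T, D=T} (B, C) contributes 0 new; branch {B=T, D=T} (A, C) contributes 0 new. Total: 9.

9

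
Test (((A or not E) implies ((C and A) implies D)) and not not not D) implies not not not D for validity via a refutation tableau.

Valid

Assume the negation and expand:
Initial set: {not ((((A or not E) implies ((C and A) implies D)) and not not not D) implies not not not D)}.
not ((((A or not E) implies ((C and A) implies D)) and not not not D) implies not not not D): α-rule — add (((A or not E) implies ((C and A) implies D)) and not not not D), not not not not D.
(((A or not E) implies ((C and A) implies D)) and not not not D): α-rule — add ((A or not E) implies ((C and A) implies D)), not not not D.
not not not not D: drop double negation, giving not not D.
not not not D: drop double negation, giving not D.
× closes — contains both D and not D.
All 1 branch closes.
Every branch closed, so the negation is unsatisfiable and the formula is valid.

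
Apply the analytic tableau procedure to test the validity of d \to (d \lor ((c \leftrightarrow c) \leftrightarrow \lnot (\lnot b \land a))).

Assume the negation and expand:
Initial set: {F (d \to (d \lor ((c \leftrightarrow c) \leftrightarrow \lnot (\lnot b \land a))))}.
F (d \to (d \lor ((c \leftrightarrow c) \leftrightarrow \lnot (\lnot b \land a)))): α-rule — add T d, F (d \lor ((c \leftrightarrow c) \leftrightarrow \lnot (\lnot b \land a))).
F (d \lor ((c \leftrightarrow c) \leftrightarrow \lnot (\lnot b \land a))): α-rule — add F d, F ((c \leftrightarrow c) \leftrightarrow \lnot (\lnot b \land a)).
× closes — contains both d and \lnot d.
All 1 branch closes.
Every branch closed, so the negation is unsatisfiable and the formula is valid.

Valid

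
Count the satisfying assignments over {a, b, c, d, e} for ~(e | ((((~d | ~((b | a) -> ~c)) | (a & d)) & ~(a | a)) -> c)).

2

Initial set: {T ~(e | ((((~d | ~((b | a) -> ~c)) | (a & d)) & ~(a | a)) -> c))}.
T ~(e | ((((~d | ~((b | a) -> ~c)) | (a & d)) & ~(a | a)) -> c)): α-rule — add F e, F ((((~d | ~((b | a) -> ~c)) | (a & d)) & ~(a | a)) -> c).
F ((((~d | ~((b | a) -> ~c)) | (a & d)) & ~(a | a)) -> c): α-rule — add T (((~d | ~((b | a) -> ~c)) | (a & d)) & ~(a | a)), F c.
T (((~d | ~((b | a) -> ~c)) | (a & d)) & ~(a | a)): α-rule — add T ((~d | ~((b | a) -> ~c)) | (a & d)), T ~(a | a).
T ~(a | a): α-rule — add F a, F a.
T ((~d | ~((b | a) -> ~c)) | (a & d)): β-rule — branch into T (~d | ~((b | a) -> ~c))  //  T (a & d).
  branch 1 (add T (~d | ~((b | a) -> ~c))):
    T (~d | ~((b | a) -> ~c)): β-rule — branch into T ~d  //  T ~((b | a) -> ~c).
      branch 1.1 (add T ~d):
        ○ open, literals {a=F, c=F, d=F, e=F}.
      branch 1.2 (add T ~((b | a) -> ~c)):
        T ~((b | a) -> ~c): α-rule — add T (b | a), F ~c.
        × closes — contains both c and ~c.
  branch 2 (add T (a & d)):
    T (a & d): α-rule — add T a, T d.
    × closes — contains both a and ~a.
2 branches closed, 1 open.
Each open branch fixes some atoms; the unmentioned ones are free. Counting distinct full assignments: branch {a=F, c=F, d=F, e=F} (b) contributes 2 new. Total: 2.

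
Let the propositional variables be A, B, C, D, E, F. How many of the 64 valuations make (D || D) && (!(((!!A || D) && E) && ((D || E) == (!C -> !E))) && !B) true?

Initial set: {((D || D) && (!(((!!A || D) && E) && ((D || E) == (!C -> !E))) && !B))}.
((D || D) && (!(((!!A || D) && E) && ((D || E) == (!C -> !E))) && !B)): α-rule — add (D || D), (!(((!!A || D) && E) && ((D || E) == (!C -> !E))) && !B).
(!(((!!A || D) && E) && ((D || E) == (!C -> !E))) && !B): α-rule — add !(((!!A || D) && E) && ((D || E) == (!C -> !E))), !B.
(D || D): β-rule — branch into D  //  D.
  branch 1 (add D):
    !(((!!A || D) && E) && ((D || E) == (!C -> !E))): β-rule — branch into !((!!A || D) && E)  //  !((D || E) == (!C -> !E)).
      branch 1.1 (add !((!!A || D) && E)):
        !((!!A || D) && E): β-rule — branch into !(!!A || D)  //  !E.
          branch 1.1.1 (add !(!!A || D)):
            !(!!A || D): α-rule — add !!!A, !D.
            × closes — contains both D and !D.
          branch 1.1.2 (add !E):
            ○ open, literals {B=0, D=1, E=0}.
      branch 1.2 (add !((D || E) == (!C -> !E))):
        !((D || E) == (!C -> !E)): β-rule — branch into (D || E), !(!C -> !E)  //  !(D || E), (!C -> !E).
          branch 1.2.1 (add (D || E), !(!C -> !E)):
            !(!C -> !E): α-rule — add !C, !!E.
            (D || E): β-rule — branch into D  //  E.
              branch 1.2.1.1 (add D):
                ○ open, literals {B=0, C=0, D=1, E=1}.
              branch 1.2.1.2 (add E):
                ○ open, literals {B=0, C=0, D=1, E=1}.
          branch 1.2.2 (add !(D || E), (!C -> !E)):
            !(D || E): α-rule — add !D, !E.
            × closes — contains both D and !D.
  branch 2 (add D):
    !(((!!A || D) && E) && ((D || E) == (!C -> !E))): β-rule — branch into !((!!A || D) && E)  //  !((D || E) == (!C -> !E)).
      branch 2.1 (add !((!!A || D) && E)):
        !((!!A || D) && E): β-rule — branch into !(!!A || D)  //  !E.
          branch 2.1.1 (add !(!!A || D)):
            !(!!A || D): α-rule — add !!!A, !D.
            × closes — contains both D and !D.
          branch 2.1.2 (add !E):
            ○ open, literals {B=0, D=1, E=0}.
      branch 2.2 (add !((D || E) == (!C -> !E))):
        !((D || E) == (!C -> !E)): β-rule — branch into (D || E), !(!C -> !E)  //  !(D || E), (!C -> !E).
          branch 2.2.1 (add (D || E), !(!C -> !E)):
            !(!C -> !E): α-rule — add !C, !!E.
            (D || E): β-rule — branch into D  //  E.
              branch 2.2.1.1 (add D):
                ○ open, literals {B=0, C=0, D=1, E=1}.
              branch 2.2.1.2 (add E):
                ○ open, literals {B=0, C=0, D=1, E=1}.
          branch 2.2.2 (add !(D || E), (!C -> !E)):
            !(D || E): α-rule — add !D, !E.
            × closes — contains both D and !D.
4 branches closed, 6 open.
Each open branch fixes some atoms; the unmentioned ones are free. Counting distinct full assignments: branch {B=0, D=1, E=0} (A, C, F) contributes 8 new; branch {B=0, C=0, D=1, E=1} (A, F) contributes 4 new; branch {B=0, C=0, D=1, E=1} (A, F) contributes 0 new; branch {B=0, D=1, E=0} (A, C, F) contributes 0 new; branch {B=0, C=0, D=1, E=1} (A, F) contributes 0 new; branch {B=0, C=0, D=1, E=1} (A, F) contributes 0 new. Total: 12.

12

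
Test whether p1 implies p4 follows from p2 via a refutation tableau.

No

Initial set: {p2; not (p1 implies p4)}.
not (p1 implies p4): α-rule — add p1, not p4.
○ open, literals {p1=1, p2=1, p4=0}.
0 branches closed, 1 open.
An open branch gives a countermodel: p1=1, p2=1, p4=0 (unmentioned atoms arbitrary); the premises hold there but the conclusion fails.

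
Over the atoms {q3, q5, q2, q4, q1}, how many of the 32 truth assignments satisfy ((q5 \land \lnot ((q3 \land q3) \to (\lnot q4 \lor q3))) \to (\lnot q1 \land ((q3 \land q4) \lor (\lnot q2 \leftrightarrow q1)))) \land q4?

16

Initial set: {(((q5 \land \lnot ((q3 \land q3) \to (\lnot q4 \lor q3))) \to (\lnot q1 \land ((q3 \land q4) \lor (\lnot q2 \leftrightarrow q1)))) \land q4)}.
(((q5 \land \lnot ((q3 \land q3) \to (\lnot q4 \lor q3))) \to (\lnot q1 \land ((q3 \land q4) \lor (\lnot q2 \leftrightarrow q1)))) \land q4): α-rule — add ((q5 \land \lnot ((q3 \land q3) \to (\lnot q4 \lor q3))) \to (\lnot q1 \land ((q3 \land q4) \lor (\lnot q2 \leftrightarrow q1)))), q4.
((q5 \land \lnot ((q3 \land q3) \to (\lnot q4 \lor q3))) \to (\lnot q1 \land ((q3 \land q4) \lor (\lnot q2 \leftrightarrow q1)))): β-rule — branch into \lnot (q5 \land \lnot ((q3 \land q3) \to (\lnot q4 \lor q3)))  //  (\lnot q1 \land ((q3 \land q4) \lor (\lnot q2 \leftrightarrow q1))).
  branch 1 (add \lnot (q5 \land \lnot ((q3 \land q3) \to (\lnot q4 \lor q3)))):
    \lnot (q5 \land \lnot ((q3 \land q3) \to (\lnot q4 \lor q3))): β-rule — branch into \lnot q5  //  \lnot \lnot ((q3 \land q3) \to (\lnot q4 \lor q3)).
      branch 1.1 (add \lnot q5):
        ○ open, literals {q4=true, q5=false}.
      branch 1.2 (add \lnot \lnot ((q3 \land q3) \to (\lnot q4 \lor q3))):
        \lnot \lnot ((q3 \land q3) \to (\lnot q4 \lor q3)): β-rule — branch into \lnot (q3 \land q3)  //  (\lnot q4 \lor q3).
          branch 1.2.1 (add \lnot (q3 \land q3)):
            \lnot (q3 \land q3): β-rule — branch into \lnot q3  //  \lnot q3.
              branch 1.2.1.1 (add \lnot q3):
                ○ open, literals {q3=false, q4=true}.
              branch 1.2.1.2 (add \lnot q3):
                ○ open, literals {q3=false, q4=true}.
          branch 1.2.2 (add (\lnot q4 \lor q3)):
            (\lnot q4 \lor q3): β-rule — branch into \lnot q4  //  q3.
              branch 1.2.2.1 (add \lnot q4):
                × closes — contains both q4 and \lnot q4.
              branch 1.2.2.2 (add q3):
                ○ open, literals {q3=true, q4=true}.
  branch 2 (add (\lnot q1 \land ((q3 \land q4) \lor (\lnot q2 \leftrightarrow q1)))):
    (\lnot q1 \land ((q3 \land q4) \lor (\lnot q2 \leftrightarrow q1))): α-rule — add \lnot q1, ((q3 \land q4) \lor (\lnot q2 \leftrightarrow q1)).
    ((q3 \land q4) \lor (\lnot q2 \leftrightarrow q1)): β-rule — branch into (q3 \land q4)  //  (\lnot q2 \leftrightarrow q1).
      branch 2.1 (add (q3 \land q4)):
        (q3 \land q4): α-rule — add q3, q4.
        ○ open, literals {q1=false, q3=true, q4=true}.
      branch 2.2 (add (\lnot q2 \leftrightarrow q1)):
        (\lnot q2 \leftrightarrow q1): β-rule — branch into \lnot q2, q1  //  \lnot \lnot q2, \lnot q1.
          branch 2.2.1 (add \lnot q2, q1):
            × closes — contains both q1 and \lnot q1.
          branch 2.2.2 (add \lnot \lnot q2, \lnot q1):
            ○ open, literals {q1=false, q2=true, q4=true}.
2 branches closed, 6 open.
Each open branch fixes some atoms; the unmentioned ones are free. Counting distinct full assignments: branch {q4=true, q5=false} (q3, q2, q1) contributes 8 new; branch {q3=false, q4=true} (q5, q2, q1) contributes 4 new; branch {q3=false, q4=true} (q5, q2, q1) contributes 0 new; branch {q3=true, q4=true} (q5, q2, q1) contributes 4 new; branch {q1=false, q3=true, q4=true} (q5, q2) contributes 0 new; branch {q1=false, q2=true, q4=true} (q3, q5) contributes 0 new. Total: 16.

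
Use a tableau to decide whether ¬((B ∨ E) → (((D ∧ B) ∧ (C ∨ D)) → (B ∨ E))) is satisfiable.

Unsatisfiable

Initial set: {T ¬((B ∨ E) → (((D ∧ B) ∧ (C ∨ D)) → (B ∨ E)))}.
T ¬((B ∨ E) → (((D ∧ B) ∧ (C ∨ D)) → (B ∨ E))): α-rule — add T (B ∨ E), F (((D ∧ B) ∧ (C ∨ D)) → (B ∨ E)).
F (((D ∧ B) ∧ (C ∨ D)) → (B ∨ E)): α-rule — add T ((D ∧ B) ∧ (C ∨ D)), F (B ∨ E).
T ((D ∧ B) ∧ (C ∨ D)): α-rule — add T (D ∧ B), T (C ∨ D).
F (B ∨ E): α-rule — add F B, F E.
T (D ∧ B): α-rule — add T D, T B.
× closes — contains both B and ¬B.
All 1 branch closes.
Every branch closed; the formula is unsatisfiable.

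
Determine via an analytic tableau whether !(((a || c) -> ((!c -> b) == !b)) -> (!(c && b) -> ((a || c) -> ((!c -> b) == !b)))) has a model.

Initial set: {!(((a || c) -> ((!c -> b) == !b)) -> (!(c && b) -> ((a || c) -> ((!c -> b) == !b))))}.
!(((a || c) -> ((!c -> b) == !b)) -> (!(c && b) -> ((a || c) -> ((!c -> b) == !b)))): α-rule — add ((a || c) -> ((!c -> b) == !b)), !(!(c && b) -> ((a || c) -> ((!c -> b) == !b))).
!(!(c && b) -> ((a || c) -> ((!c -> b) == !b))): α-rule — add !(c && b), !((a || c) -> ((!c -> b) == !b)).
!((a || c) -> ((!c -> b) == !b)): α-rule — add (a || c), !((!c -> b) == !b).
((a || c) -> ((!c -> b) == !b)): β-rule — branch into !(a || c)  //  ((!c -> b) == !b).
  branch 1 (add !(a || c)):
    !(a || c): α-rule — add !a, !c.
    !(c && b): β-rule — branch into !c  //  !b.
      branch 1.1 (add !c):
        (a || c): β-rule — branch into a  //  c.
          branch 1.1.1 (add a):
            × closes — contains both a and !a.
          branch 1.1.2 (add c):
            × closes — contains both c and !c.
      branch 1.2 (add !b):
        (a || c): β-rule — branch into a  //  c.
          branch 1.2.1 (add a):
            × closes — contains both a and !a.
          branch 1.2.2 (add c):
            × closes — contains both c and !c.
  branch 2 (add ((!c -> b) == !b)):
    !(c && b): β-rule — branch into !c  //  !b.
      branch 2.1 (add !c):
        (a || c): β-rule — branch into a  //  c.
          branch 2.1.1 (add a):
            !((!c -> b) == !b): β-rule — branch into (!c -> b), !!b  //  !(!c -> b), !b.
              branch 2.1.1.1 (add (!c -> b), !!b):
                ((!c -> b) == !b): β-rule — branch into (!c -> b), !b  //  !(!c -> b), !!b.
                  branch 2.1.1.1.1 (add (!c -> b), !b):
                    × closes — contains both b and !b.
                  branch 2.1.1.1.2 (add !(!c -> b), !!b):
                    !(!c -> b): α-rule — add !c, !b.
                    × closes — contains both b and !b.
              branch 2.1.1.2 (add !(!c -> b), !b):
                !(!c -> b): α-rule — add !c, !b.
                ((!c -> b) == !b): β-rule — branch into (!c -> b), !b  //  !(!c -> b), !!b.
                  branch 2.1.1.2.1 (add (!c -> b), !b):
                    (!c -> b): β-rule — branch into !!c  //  b.
                      branch 2.1.1.2.1.1 (add !!c):
                        × closes — contains both c and !c.
                      branch 2.1.1.2.1.2 (add b):
                        × closes — contains both b and !b.
                  branch 2.1.1.2.2 (add !(!c -> b), !!b):
                    × closes — contains both b and !b.
          branch 2.1.2 (add c):
            × closes — contains both c and !c.
      branch 2.2 (add !b):
        (a || c): β-rule — branch into a  //  c.
          branch 2.2.1 (add a):
            !((!c -> b) == !b): β-rule — branch into (!c -> b), !!b  //  !(!c -> b), !b.
              branch 2.2.1.1 (add (!c -> b), !!b):
                × closes — contains both b and !b.
              branch 2.2.1.2 (add !(!c -> b), !b):
                !(!c -> b): α-rule — add !c, !b.
                ((!c -> b) == !b): β-rule — branch into (!c -> b), !b  //  !(!c -> b), !!b.
                  branch 2.2.1.2.1 (add (!c -> b), !b):
                    (!c -> b): β-rule — branch into !!c  //  b.
                      branch 2.2.1.2.1.1 (add !!c):
                        × closes — contains both c and !c.
                      branch 2.2.1.2.1.2 (add b):
                        × closes — contains both b and !b.
                  branch 2.2.1.2.2 (add !(!c -> b), !!b):
                    × closes — contains both b and !b.
          branch 2.2.2 (add c):
            !((!c -> b) == !b): β-rule — branch into (!c -> b), !!b  //  !(!c -> b), !b.
              branch 2.2.2.1 (add (!c -> b), !!b):
                × closes — contains both b and !b.
              branch 2.2.2.2 (add !(!c -> b), !b):
                !(!c -> b): α-rule — add !c, !b.
                × closes — contains both c and !c.
All 16 branches close.
Every branch closed; the formula is unsatisfiable.

Unsatisfiable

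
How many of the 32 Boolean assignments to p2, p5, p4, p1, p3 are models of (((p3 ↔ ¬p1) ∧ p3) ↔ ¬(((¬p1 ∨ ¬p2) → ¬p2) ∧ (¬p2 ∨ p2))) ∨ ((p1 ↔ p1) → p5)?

Initial set: {((((p3 ↔ ¬p1) ∧ p3) ↔ ¬(((¬p1 ∨ ¬p2) → ¬p2) ∧ (¬p2 ∨ p2))) ∨ ((p1 ↔ p1) → p5))}.
((((p3 ↔ ¬p1) ∧ p3) ↔ ¬(((¬p1 ∨ ¬p2) → ¬p2) ∧ (¬p2 ∨ p2))) ∨ ((p1 ↔ p1) → p5)): β-rule — branch into (((p3 ↔ ¬p1) ∧ p3) ↔ ¬(((¬p1 ∨ ¬p2) → ¬p2) ∧ (¬p2 ∨ p2)))  //  ((p1 ↔ p1) → p5).
  branch 1 (add (((p3 ↔ ¬p1) ∧ p3) ↔ ¬(((¬p1 ∨ ¬p2) → ¬p2) ∧ (¬p2 ∨ p2)))):
    (((p3 ↔ ¬p1) ∧ p3) ↔ ¬(((¬p1 ∨ ¬p2) → ¬p2) ∧ (¬p2 ∨ p2))): β-rule — branch into ((p3 ↔ ¬p1) ∧ p3), ¬(((¬p1 ∨ ¬p2) → ¬p2) ∧ (¬p2 ∨ p2))  //  ¬((p3 ↔ ¬p1) ∧ p3), ¬¬(((¬p1 ∨ ¬p2) → ¬p2) ∧ (¬p2 ∨ p2)).
      branch 1.1 (add ((p3 ↔ ¬p1) ∧ p3), ¬(((¬p1 ∨ ¬p2) → ¬p2) ∧ (¬p2 ∨ p2))):
        ((p3 ↔ ¬p1) ∧ p3): α-rule — add (p3 ↔ ¬p1), p3.
        ¬(((¬p1 ∨ ¬p2) → ¬p2) ∧ (¬p2 ∨ p2)): β-rule — branch into ¬((¬p1 ∨ ¬p2) → ¬p2)  //  ¬(¬p2 ∨ p2).
          branch 1.1.1 (add ¬((¬p1 ∨ ¬p2) → ¬p2)):
            ¬((¬p1 ∨ ¬p2) → ¬p2): α-rule — add (¬p1 ∨ ¬p2), ¬¬p2.
            (p3 ↔ ¬p1): β-rule — branch into p3, ¬p1  //  ¬p3, ¬¬p1.
              branch 1.1.1.1 (add p3, ¬p1):
                (¬p1 ∨ ¬p2): β-rule — branch into ¬p1  //  ¬p2.
                  branch 1.1.1.1.1 (add ¬p1):
                    ○ open, literals {p1=F, p2=T, p3=T}.
                  branch 1.1.1.1.2 (add ¬p2):
                    × closes — contains both p2 and ¬p2.
              branch 1.1.1.2 (add ¬p3, ¬¬p1):
                × closes — contains both p3 and ¬p3.
          branch 1.1.2 (add ¬(¬p2 ∨ p2)):
            ¬(¬p2 ∨ p2): α-rule — add ¬¬p2, ¬p2.
            × closes — contains both p2 and ¬p2.
      branch 1.2 (add ¬((p3 ↔ ¬p1) ∧ p3), ¬¬(((¬p1 ∨ ¬p2) → ¬p2) ∧ (¬p2 ∨ p2))):
        ¬¬(((¬p1 ∨ ¬p2) → ¬p2) ∧ (¬p2 ∨ p2)): α-rule — add ((¬p1 ∨ ¬p2) → ¬p2), (¬p2 ∨ p2).
        ¬((p3 ↔ ¬p1) ∧ p3): β-rule — branch into ¬(p3 ↔ ¬p1)  //  ¬p3.
          branch 1.2.1 (add ¬(p3 ↔ ¬p1)):
            ((¬p1 ∨ ¬p2) → ¬p2): β-rule — branch into ¬(¬p1 ∨ ¬p2)  //  ¬p2.
              branch 1.2.1.1 (add ¬(¬p1 ∨ ¬p2)):
                ¬(¬p1 ∨ ¬p2): α-rule — add ¬¬p1, ¬¬p2.
                (¬p2 ∨ p2): β-rule — branch into ¬p2  //  p2.
                  branch 1.2.1.1.1 (add ¬p2):
                    × closes — contains both p2 and ¬p2.
                  branch 1.2.1.1.2 (add p2):
                    ¬(p3 ↔ ¬p1): β-rule — branch into p3, ¬¬p1  //  ¬p3, ¬p1.
                      branch 1.2.1.1.2.1 (add p3, ¬¬p1):
                        ○ open, literals {p1=T, p2=T, p3=T}.
                      branch 1.2.1.1.2.2 (add ¬p3, ¬p1):
                        × closes — contains both p1 and ¬p1.
              branch 1.2.1.2 (add ¬p2):
                (¬p2 ∨ p2): β-rule — branch into ¬p2  //  p2.
                  branch 1.2.1.2.1 (add ¬p2):
                    ¬(p3 ↔ ¬p1): β-rule — branch into p3, ¬¬p1  //  ¬p3, ¬p1.
                      branch 1.2.1.2.1.1 (add p3, ¬¬p1):
                        ○ open, literals {p1=T, p2=F, p3=T}.
                      branch 1.2.1.2.1.2 (add ¬p3, ¬p1):
                        ○ open, literals {p1=F, p2=F, p3=F}.
                  branch 1.2.1.2.2 (add p2):
                    × closes — contains both p2 and ¬p2.
          branch 1.2.2 (add ¬p3):
            ((¬p1 ∨ ¬p2) → ¬p2): β-rule — branch into ¬(¬p1 ∨ ¬p2)  //  ¬p2.
              branch 1.2.2.1 (add ¬(¬p1 ∨ ¬p2)):
                ¬(¬p1 ∨ ¬p2): α-rule — add ¬¬p1, ¬¬p2.
                (¬p2 ∨ p2): β-rule — branch into ¬p2  //  p2.
                  branch 1.2.2.1.1 (add ¬p2):
                    × closes — contains both p2 and ¬p2.
                  branch 1.2.2.1.2 (add p2):
                    ○ open, literals {p1=T, p2=T, p3=F}.
              branch 1.2.2.2 (add ¬p2):
                (¬p2 ∨ p2): β-rule — branch into ¬p2  //  p2.
                  branch 1.2.2.2.1 (add ¬p2):
                    ○ open, literals {p2=F, p3=F}.
                  branch 1.2.2.2.2 (add p2):
                    × closes — contains both p2 and ¬p2.
  branch 2 (add ((p1 ↔ p1) → p5)):
    ((p1 ↔ p1) → p5): β-rule — branch into ¬(p1 ↔ p1)  //  p5.
      branch 2.1 (add ¬(p1 ↔ p1)):
        ¬(p1 ↔ p1): β-rule — branch into p1, ¬p1  //  ¬p1, p1.
          branch 2.1.1 (add p1, ¬p1):
            × closes — contains both p1 and ¬p1.
          branch 2.1.2 (add ¬p1, p1):
            × closes — contains both p1 and ¬p1.
      branch 2.2 (add p5):
        ○ open, literals {p5=T}.
10 branches closed, 7 open.
Each open branch fixes some atoms; the unmentioned ones are free. Counting distinct full assignments: branch {p1=F, p2=T, p3=T} (p5, p4) contributes 4 new; branch {p1=T, p2=T, p3=T} (p5, p4) contributes 4 new; branch {p1=T, p2=F, p3=T} (p5, p4) contributes 4 new; branch {p1=F, p2=F, p3=F} (p5, p4) contributes 4 new; branch {p1=T, p2=T, p3=F} (p5, p4) contributes 4 new; branch {p2=F, p3=F} (p5, p4, p1) contributes 4 new; branch {p5=T} (p2, p4, p1, p3) contributes 4 new. Total: 28.

28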